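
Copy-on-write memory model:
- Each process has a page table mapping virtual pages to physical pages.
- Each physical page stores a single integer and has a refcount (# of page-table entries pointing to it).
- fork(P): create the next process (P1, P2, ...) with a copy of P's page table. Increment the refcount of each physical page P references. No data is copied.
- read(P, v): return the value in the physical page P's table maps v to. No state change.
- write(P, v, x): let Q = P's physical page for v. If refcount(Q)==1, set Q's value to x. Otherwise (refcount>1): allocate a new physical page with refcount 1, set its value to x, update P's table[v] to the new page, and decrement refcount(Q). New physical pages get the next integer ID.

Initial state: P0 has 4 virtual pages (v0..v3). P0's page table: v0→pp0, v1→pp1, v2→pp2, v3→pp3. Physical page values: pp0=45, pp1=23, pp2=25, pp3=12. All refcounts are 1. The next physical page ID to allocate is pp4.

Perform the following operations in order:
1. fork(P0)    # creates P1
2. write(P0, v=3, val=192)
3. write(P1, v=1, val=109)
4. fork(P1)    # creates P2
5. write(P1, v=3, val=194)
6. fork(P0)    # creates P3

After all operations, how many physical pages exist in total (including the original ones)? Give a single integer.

Answer: 7

Derivation:
Op 1: fork(P0) -> P1. 4 ppages; refcounts: pp0:2 pp1:2 pp2:2 pp3:2
Op 2: write(P0, v3, 192). refcount(pp3)=2>1 -> COPY to pp4. 5 ppages; refcounts: pp0:2 pp1:2 pp2:2 pp3:1 pp4:1
Op 3: write(P1, v1, 109). refcount(pp1)=2>1 -> COPY to pp5. 6 ppages; refcounts: pp0:2 pp1:1 pp2:2 pp3:1 pp4:1 pp5:1
Op 4: fork(P1) -> P2. 6 ppages; refcounts: pp0:3 pp1:1 pp2:3 pp3:2 pp4:1 pp5:2
Op 5: write(P1, v3, 194). refcount(pp3)=2>1 -> COPY to pp6. 7 ppages; refcounts: pp0:3 pp1:1 pp2:3 pp3:1 pp4:1 pp5:2 pp6:1
Op 6: fork(P0) -> P3. 7 ppages; refcounts: pp0:4 pp1:2 pp2:4 pp3:1 pp4:2 pp5:2 pp6:1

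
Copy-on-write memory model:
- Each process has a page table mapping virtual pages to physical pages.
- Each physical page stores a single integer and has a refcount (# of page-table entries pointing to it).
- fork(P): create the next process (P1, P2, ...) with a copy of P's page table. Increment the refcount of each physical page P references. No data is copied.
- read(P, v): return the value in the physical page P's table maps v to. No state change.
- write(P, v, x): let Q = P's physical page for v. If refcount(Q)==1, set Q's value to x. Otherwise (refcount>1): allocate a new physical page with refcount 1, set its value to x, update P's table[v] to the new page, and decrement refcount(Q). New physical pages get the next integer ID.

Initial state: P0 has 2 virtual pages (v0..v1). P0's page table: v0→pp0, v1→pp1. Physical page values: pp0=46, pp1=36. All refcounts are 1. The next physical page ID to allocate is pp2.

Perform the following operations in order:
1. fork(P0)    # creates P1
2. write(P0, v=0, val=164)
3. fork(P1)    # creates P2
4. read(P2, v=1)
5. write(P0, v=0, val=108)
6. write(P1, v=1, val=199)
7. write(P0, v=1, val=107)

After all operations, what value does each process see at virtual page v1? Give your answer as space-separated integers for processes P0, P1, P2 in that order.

Op 1: fork(P0) -> P1. 2 ppages; refcounts: pp0:2 pp1:2
Op 2: write(P0, v0, 164). refcount(pp0)=2>1 -> COPY to pp2. 3 ppages; refcounts: pp0:1 pp1:2 pp2:1
Op 3: fork(P1) -> P2. 3 ppages; refcounts: pp0:2 pp1:3 pp2:1
Op 4: read(P2, v1) -> 36. No state change.
Op 5: write(P0, v0, 108). refcount(pp2)=1 -> write in place. 3 ppages; refcounts: pp0:2 pp1:3 pp2:1
Op 6: write(P1, v1, 199). refcount(pp1)=3>1 -> COPY to pp3. 4 ppages; refcounts: pp0:2 pp1:2 pp2:1 pp3:1
Op 7: write(P0, v1, 107). refcount(pp1)=2>1 -> COPY to pp4. 5 ppages; refcounts: pp0:2 pp1:1 pp2:1 pp3:1 pp4:1
P0: v1 -> pp4 = 107
P1: v1 -> pp3 = 199
P2: v1 -> pp1 = 36

Answer: 107 199 36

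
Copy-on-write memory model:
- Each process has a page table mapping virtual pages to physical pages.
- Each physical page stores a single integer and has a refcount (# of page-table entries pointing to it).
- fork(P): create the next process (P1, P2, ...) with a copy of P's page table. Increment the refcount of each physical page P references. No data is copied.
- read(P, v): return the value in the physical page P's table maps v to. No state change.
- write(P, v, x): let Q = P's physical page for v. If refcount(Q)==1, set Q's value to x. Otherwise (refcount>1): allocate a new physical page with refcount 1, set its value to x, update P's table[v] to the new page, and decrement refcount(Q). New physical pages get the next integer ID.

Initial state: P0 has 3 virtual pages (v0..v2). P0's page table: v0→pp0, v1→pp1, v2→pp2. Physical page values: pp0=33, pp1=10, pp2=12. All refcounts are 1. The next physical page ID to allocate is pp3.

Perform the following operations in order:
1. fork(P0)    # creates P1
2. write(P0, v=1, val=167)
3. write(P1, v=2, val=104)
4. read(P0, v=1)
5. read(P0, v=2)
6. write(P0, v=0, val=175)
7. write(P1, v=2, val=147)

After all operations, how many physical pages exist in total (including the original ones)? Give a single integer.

Answer: 6

Derivation:
Op 1: fork(P0) -> P1. 3 ppages; refcounts: pp0:2 pp1:2 pp2:2
Op 2: write(P0, v1, 167). refcount(pp1)=2>1 -> COPY to pp3. 4 ppages; refcounts: pp0:2 pp1:1 pp2:2 pp3:1
Op 3: write(P1, v2, 104). refcount(pp2)=2>1 -> COPY to pp4. 5 ppages; refcounts: pp0:2 pp1:1 pp2:1 pp3:1 pp4:1
Op 4: read(P0, v1) -> 167. No state change.
Op 5: read(P0, v2) -> 12. No state change.
Op 6: write(P0, v0, 175). refcount(pp0)=2>1 -> COPY to pp5. 6 ppages; refcounts: pp0:1 pp1:1 pp2:1 pp3:1 pp4:1 pp5:1
Op 7: write(P1, v2, 147). refcount(pp4)=1 -> write in place. 6 ppages; refcounts: pp0:1 pp1:1 pp2:1 pp3:1 pp4:1 pp5:1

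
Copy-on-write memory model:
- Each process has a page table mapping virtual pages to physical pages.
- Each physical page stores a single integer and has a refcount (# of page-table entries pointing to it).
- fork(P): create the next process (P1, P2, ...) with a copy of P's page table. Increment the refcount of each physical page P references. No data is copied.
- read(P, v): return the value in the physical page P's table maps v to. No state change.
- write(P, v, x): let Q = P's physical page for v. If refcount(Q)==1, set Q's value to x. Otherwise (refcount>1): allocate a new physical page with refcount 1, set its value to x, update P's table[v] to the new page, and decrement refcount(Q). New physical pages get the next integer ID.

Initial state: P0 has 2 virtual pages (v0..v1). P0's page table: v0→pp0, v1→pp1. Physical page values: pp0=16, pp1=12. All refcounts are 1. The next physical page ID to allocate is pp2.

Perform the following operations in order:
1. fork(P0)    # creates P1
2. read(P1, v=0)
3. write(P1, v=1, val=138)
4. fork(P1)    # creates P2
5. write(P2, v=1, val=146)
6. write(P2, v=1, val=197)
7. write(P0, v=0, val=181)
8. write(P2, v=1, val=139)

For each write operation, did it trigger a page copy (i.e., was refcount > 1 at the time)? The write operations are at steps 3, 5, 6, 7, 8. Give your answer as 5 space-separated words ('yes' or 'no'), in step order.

Op 1: fork(P0) -> P1. 2 ppages; refcounts: pp0:2 pp1:2
Op 2: read(P1, v0) -> 16. No state change.
Op 3: write(P1, v1, 138). refcount(pp1)=2>1 -> COPY to pp2. 3 ppages; refcounts: pp0:2 pp1:1 pp2:1
Op 4: fork(P1) -> P2. 3 ppages; refcounts: pp0:3 pp1:1 pp2:2
Op 5: write(P2, v1, 146). refcount(pp2)=2>1 -> COPY to pp3. 4 ppages; refcounts: pp0:3 pp1:1 pp2:1 pp3:1
Op 6: write(P2, v1, 197). refcount(pp3)=1 -> write in place. 4 ppages; refcounts: pp0:3 pp1:1 pp2:1 pp3:1
Op 7: write(P0, v0, 181). refcount(pp0)=3>1 -> COPY to pp4. 5 ppages; refcounts: pp0:2 pp1:1 pp2:1 pp3:1 pp4:1
Op 8: write(P2, v1, 139). refcount(pp3)=1 -> write in place. 5 ppages; refcounts: pp0:2 pp1:1 pp2:1 pp3:1 pp4:1

yes yes no yes no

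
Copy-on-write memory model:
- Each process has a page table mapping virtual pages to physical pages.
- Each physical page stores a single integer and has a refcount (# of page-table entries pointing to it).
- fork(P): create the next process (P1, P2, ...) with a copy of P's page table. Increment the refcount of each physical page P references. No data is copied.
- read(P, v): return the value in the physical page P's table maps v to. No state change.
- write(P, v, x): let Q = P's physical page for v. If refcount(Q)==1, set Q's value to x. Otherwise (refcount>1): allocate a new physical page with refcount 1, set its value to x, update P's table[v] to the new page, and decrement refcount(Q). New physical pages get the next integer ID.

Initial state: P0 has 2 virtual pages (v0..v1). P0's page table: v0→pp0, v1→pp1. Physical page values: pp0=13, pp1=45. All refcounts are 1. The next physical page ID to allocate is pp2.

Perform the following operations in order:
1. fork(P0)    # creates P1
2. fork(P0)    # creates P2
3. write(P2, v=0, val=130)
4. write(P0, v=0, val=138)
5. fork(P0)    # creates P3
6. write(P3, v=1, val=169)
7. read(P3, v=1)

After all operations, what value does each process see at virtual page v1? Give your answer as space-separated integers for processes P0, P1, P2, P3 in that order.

Answer: 45 45 45 169

Derivation:
Op 1: fork(P0) -> P1. 2 ppages; refcounts: pp0:2 pp1:2
Op 2: fork(P0) -> P2. 2 ppages; refcounts: pp0:3 pp1:3
Op 3: write(P2, v0, 130). refcount(pp0)=3>1 -> COPY to pp2. 3 ppages; refcounts: pp0:2 pp1:3 pp2:1
Op 4: write(P0, v0, 138). refcount(pp0)=2>1 -> COPY to pp3. 4 ppages; refcounts: pp0:1 pp1:3 pp2:1 pp3:1
Op 5: fork(P0) -> P3. 4 ppages; refcounts: pp0:1 pp1:4 pp2:1 pp3:2
Op 6: write(P3, v1, 169). refcount(pp1)=4>1 -> COPY to pp4. 5 ppages; refcounts: pp0:1 pp1:3 pp2:1 pp3:2 pp4:1
Op 7: read(P3, v1) -> 169. No state change.
P0: v1 -> pp1 = 45
P1: v1 -> pp1 = 45
P2: v1 -> pp1 = 45
P3: v1 -> pp4 = 169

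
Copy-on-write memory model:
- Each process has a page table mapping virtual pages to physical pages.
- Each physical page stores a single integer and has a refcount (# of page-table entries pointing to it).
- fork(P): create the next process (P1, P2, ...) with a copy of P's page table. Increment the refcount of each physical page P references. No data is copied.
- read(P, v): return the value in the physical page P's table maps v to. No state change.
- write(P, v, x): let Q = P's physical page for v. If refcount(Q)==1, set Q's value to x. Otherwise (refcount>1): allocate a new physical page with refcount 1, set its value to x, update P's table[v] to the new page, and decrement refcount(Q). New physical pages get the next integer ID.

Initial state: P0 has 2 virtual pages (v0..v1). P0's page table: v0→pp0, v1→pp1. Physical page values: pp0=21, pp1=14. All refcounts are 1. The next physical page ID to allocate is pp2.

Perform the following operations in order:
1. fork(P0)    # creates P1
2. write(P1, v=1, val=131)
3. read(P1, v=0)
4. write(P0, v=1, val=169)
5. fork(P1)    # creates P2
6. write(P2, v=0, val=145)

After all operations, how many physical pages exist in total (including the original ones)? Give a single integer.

Answer: 4

Derivation:
Op 1: fork(P0) -> P1. 2 ppages; refcounts: pp0:2 pp1:2
Op 2: write(P1, v1, 131). refcount(pp1)=2>1 -> COPY to pp2. 3 ppages; refcounts: pp0:2 pp1:1 pp2:1
Op 3: read(P1, v0) -> 21. No state change.
Op 4: write(P0, v1, 169). refcount(pp1)=1 -> write in place. 3 ppages; refcounts: pp0:2 pp1:1 pp2:1
Op 5: fork(P1) -> P2. 3 ppages; refcounts: pp0:3 pp1:1 pp2:2
Op 6: write(P2, v0, 145). refcount(pp0)=3>1 -> COPY to pp3. 4 ppages; refcounts: pp0:2 pp1:1 pp2:2 pp3:1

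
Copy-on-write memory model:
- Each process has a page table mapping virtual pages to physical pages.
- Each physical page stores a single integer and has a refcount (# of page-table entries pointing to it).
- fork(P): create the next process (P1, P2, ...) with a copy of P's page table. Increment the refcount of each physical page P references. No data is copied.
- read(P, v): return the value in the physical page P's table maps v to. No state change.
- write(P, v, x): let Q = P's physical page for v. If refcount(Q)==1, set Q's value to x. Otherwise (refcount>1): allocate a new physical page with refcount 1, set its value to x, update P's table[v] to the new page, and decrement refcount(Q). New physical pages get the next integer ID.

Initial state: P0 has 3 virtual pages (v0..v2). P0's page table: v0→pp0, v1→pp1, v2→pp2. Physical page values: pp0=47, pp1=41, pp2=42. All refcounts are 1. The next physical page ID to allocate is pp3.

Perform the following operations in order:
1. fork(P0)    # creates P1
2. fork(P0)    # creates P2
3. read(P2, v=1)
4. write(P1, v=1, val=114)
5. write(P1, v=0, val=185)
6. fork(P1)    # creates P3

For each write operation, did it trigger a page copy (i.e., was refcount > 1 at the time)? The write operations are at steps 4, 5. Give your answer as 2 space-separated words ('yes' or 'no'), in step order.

Op 1: fork(P0) -> P1. 3 ppages; refcounts: pp0:2 pp1:2 pp2:2
Op 2: fork(P0) -> P2. 3 ppages; refcounts: pp0:3 pp1:3 pp2:3
Op 3: read(P2, v1) -> 41. No state change.
Op 4: write(P1, v1, 114). refcount(pp1)=3>1 -> COPY to pp3. 4 ppages; refcounts: pp0:3 pp1:2 pp2:3 pp3:1
Op 5: write(P1, v0, 185). refcount(pp0)=3>1 -> COPY to pp4. 5 ppages; refcounts: pp0:2 pp1:2 pp2:3 pp3:1 pp4:1
Op 6: fork(P1) -> P3. 5 ppages; refcounts: pp0:2 pp1:2 pp2:4 pp3:2 pp4:2

yes yes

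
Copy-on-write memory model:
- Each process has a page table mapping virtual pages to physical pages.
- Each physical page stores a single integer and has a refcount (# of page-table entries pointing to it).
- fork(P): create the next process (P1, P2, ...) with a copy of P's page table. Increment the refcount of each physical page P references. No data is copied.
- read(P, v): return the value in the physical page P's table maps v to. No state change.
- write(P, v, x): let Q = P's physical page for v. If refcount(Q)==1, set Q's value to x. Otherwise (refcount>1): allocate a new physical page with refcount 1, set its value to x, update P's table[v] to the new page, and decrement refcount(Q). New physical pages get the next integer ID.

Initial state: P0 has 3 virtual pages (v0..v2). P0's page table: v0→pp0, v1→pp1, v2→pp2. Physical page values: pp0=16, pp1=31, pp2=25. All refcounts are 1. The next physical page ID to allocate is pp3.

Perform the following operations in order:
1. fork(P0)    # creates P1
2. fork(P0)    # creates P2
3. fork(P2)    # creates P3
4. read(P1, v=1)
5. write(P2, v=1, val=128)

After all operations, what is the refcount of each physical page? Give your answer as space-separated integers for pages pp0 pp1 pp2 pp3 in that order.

Answer: 4 3 4 1

Derivation:
Op 1: fork(P0) -> P1. 3 ppages; refcounts: pp0:2 pp1:2 pp2:2
Op 2: fork(P0) -> P2. 3 ppages; refcounts: pp0:3 pp1:3 pp2:3
Op 3: fork(P2) -> P3. 3 ppages; refcounts: pp0:4 pp1:4 pp2:4
Op 4: read(P1, v1) -> 31. No state change.
Op 5: write(P2, v1, 128). refcount(pp1)=4>1 -> COPY to pp3. 4 ppages; refcounts: pp0:4 pp1:3 pp2:4 pp3:1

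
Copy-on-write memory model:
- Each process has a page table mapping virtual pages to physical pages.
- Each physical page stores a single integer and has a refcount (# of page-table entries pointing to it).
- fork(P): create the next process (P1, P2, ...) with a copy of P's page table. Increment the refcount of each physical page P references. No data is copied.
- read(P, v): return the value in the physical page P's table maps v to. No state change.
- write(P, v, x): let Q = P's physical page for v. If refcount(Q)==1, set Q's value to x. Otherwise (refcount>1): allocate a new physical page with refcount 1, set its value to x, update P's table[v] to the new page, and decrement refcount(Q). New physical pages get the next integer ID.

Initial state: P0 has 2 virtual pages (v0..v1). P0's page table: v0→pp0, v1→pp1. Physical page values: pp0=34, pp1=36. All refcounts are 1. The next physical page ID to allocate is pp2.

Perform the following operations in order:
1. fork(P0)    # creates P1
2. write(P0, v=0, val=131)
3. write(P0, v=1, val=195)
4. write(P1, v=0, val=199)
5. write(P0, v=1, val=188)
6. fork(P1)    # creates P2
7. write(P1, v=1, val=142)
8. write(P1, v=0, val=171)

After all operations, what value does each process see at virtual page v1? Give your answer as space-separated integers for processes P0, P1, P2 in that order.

Answer: 188 142 36

Derivation:
Op 1: fork(P0) -> P1. 2 ppages; refcounts: pp0:2 pp1:2
Op 2: write(P0, v0, 131). refcount(pp0)=2>1 -> COPY to pp2. 3 ppages; refcounts: pp0:1 pp1:2 pp2:1
Op 3: write(P0, v1, 195). refcount(pp1)=2>1 -> COPY to pp3. 4 ppages; refcounts: pp0:1 pp1:1 pp2:1 pp3:1
Op 4: write(P1, v0, 199). refcount(pp0)=1 -> write in place. 4 ppages; refcounts: pp0:1 pp1:1 pp2:1 pp3:1
Op 5: write(P0, v1, 188). refcount(pp3)=1 -> write in place. 4 ppages; refcounts: pp0:1 pp1:1 pp2:1 pp3:1
Op 6: fork(P1) -> P2. 4 ppages; refcounts: pp0:2 pp1:2 pp2:1 pp3:1
Op 7: write(P1, v1, 142). refcount(pp1)=2>1 -> COPY to pp4. 5 ppages; refcounts: pp0:2 pp1:1 pp2:1 pp3:1 pp4:1
Op 8: write(P1, v0, 171). refcount(pp0)=2>1 -> COPY to pp5. 6 ppages; refcounts: pp0:1 pp1:1 pp2:1 pp3:1 pp4:1 pp5:1
P0: v1 -> pp3 = 188
P1: v1 -> pp4 = 142
P2: v1 -> pp1 = 36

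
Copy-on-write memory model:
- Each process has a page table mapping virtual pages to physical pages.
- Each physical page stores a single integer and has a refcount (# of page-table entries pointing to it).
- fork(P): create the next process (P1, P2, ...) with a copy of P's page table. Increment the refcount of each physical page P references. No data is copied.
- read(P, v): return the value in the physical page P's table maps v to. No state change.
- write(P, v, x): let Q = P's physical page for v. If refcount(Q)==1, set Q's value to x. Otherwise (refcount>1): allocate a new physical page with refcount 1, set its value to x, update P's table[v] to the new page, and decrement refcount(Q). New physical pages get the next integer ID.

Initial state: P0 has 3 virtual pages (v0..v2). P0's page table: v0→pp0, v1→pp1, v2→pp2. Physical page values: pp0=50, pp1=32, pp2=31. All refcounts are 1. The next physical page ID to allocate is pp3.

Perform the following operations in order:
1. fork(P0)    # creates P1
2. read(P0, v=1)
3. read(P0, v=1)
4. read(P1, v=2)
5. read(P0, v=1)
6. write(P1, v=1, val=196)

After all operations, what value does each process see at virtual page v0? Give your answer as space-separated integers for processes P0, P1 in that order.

Op 1: fork(P0) -> P1. 3 ppages; refcounts: pp0:2 pp1:2 pp2:2
Op 2: read(P0, v1) -> 32. No state change.
Op 3: read(P0, v1) -> 32. No state change.
Op 4: read(P1, v2) -> 31. No state change.
Op 5: read(P0, v1) -> 32. No state change.
Op 6: write(P1, v1, 196). refcount(pp1)=2>1 -> COPY to pp3. 4 ppages; refcounts: pp0:2 pp1:1 pp2:2 pp3:1
P0: v0 -> pp0 = 50
P1: v0 -> pp0 = 50

Answer: 50 50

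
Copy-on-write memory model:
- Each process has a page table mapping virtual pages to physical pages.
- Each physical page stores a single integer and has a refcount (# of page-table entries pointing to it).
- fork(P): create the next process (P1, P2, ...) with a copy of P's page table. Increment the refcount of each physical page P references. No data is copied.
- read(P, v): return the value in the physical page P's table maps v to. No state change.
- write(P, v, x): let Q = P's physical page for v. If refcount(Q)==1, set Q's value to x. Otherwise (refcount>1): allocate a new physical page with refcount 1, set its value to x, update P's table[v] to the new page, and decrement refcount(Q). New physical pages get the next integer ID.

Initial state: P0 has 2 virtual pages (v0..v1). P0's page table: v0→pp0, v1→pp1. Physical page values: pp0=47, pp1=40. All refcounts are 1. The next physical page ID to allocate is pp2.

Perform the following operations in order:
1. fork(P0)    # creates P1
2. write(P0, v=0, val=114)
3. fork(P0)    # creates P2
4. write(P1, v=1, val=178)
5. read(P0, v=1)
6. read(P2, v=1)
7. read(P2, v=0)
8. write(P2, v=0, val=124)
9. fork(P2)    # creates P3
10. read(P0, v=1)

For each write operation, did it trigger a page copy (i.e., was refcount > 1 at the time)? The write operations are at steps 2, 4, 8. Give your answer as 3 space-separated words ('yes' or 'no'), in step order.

Op 1: fork(P0) -> P1. 2 ppages; refcounts: pp0:2 pp1:2
Op 2: write(P0, v0, 114). refcount(pp0)=2>1 -> COPY to pp2. 3 ppages; refcounts: pp0:1 pp1:2 pp2:1
Op 3: fork(P0) -> P2. 3 ppages; refcounts: pp0:1 pp1:3 pp2:2
Op 4: write(P1, v1, 178). refcount(pp1)=3>1 -> COPY to pp3. 4 ppages; refcounts: pp0:1 pp1:2 pp2:2 pp3:1
Op 5: read(P0, v1) -> 40. No state change.
Op 6: read(P2, v1) -> 40. No state change.
Op 7: read(P2, v0) -> 114. No state change.
Op 8: write(P2, v0, 124). refcount(pp2)=2>1 -> COPY to pp4. 5 ppages; refcounts: pp0:1 pp1:2 pp2:1 pp3:1 pp4:1
Op 9: fork(P2) -> P3. 5 ppages; refcounts: pp0:1 pp1:3 pp2:1 pp3:1 pp4:2
Op 10: read(P0, v1) -> 40. No state change.

yes yes yes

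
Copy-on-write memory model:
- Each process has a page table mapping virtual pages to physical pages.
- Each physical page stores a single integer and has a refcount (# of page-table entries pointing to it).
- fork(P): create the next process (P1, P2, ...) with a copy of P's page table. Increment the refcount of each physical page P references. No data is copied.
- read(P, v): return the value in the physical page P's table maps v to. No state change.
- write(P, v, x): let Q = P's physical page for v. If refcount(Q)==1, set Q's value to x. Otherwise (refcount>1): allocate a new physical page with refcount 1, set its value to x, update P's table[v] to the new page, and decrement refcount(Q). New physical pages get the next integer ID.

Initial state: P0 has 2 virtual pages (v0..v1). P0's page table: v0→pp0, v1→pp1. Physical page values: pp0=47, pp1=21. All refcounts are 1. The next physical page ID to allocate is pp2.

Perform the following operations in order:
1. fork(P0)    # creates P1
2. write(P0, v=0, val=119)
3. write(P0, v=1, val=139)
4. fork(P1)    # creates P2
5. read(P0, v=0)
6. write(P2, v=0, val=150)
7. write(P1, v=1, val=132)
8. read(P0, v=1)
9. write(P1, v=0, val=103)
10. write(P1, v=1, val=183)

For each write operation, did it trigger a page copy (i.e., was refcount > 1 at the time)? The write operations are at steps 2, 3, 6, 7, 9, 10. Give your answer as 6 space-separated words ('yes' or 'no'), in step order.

Op 1: fork(P0) -> P1. 2 ppages; refcounts: pp0:2 pp1:2
Op 2: write(P0, v0, 119). refcount(pp0)=2>1 -> COPY to pp2. 3 ppages; refcounts: pp0:1 pp1:2 pp2:1
Op 3: write(P0, v1, 139). refcount(pp1)=2>1 -> COPY to pp3. 4 ppages; refcounts: pp0:1 pp1:1 pp2:1 pp3:1
Op 4: fork(P1) -> P2. 4 ppages; refcounts: pp0:2 pp1:2 pp2:1 pp3:1
Op 5: read(P0, v0) -> 119. No state change.
Op 6: write(P2, v0, 150). refcount(pp0)=2>1 -> COPY to pp4. 5 ppages; refcounts: pp0:1 pp1:2 pp2:1 pp3:1 pp4:1
Op 7: write(P1, v1, 132). refcount(pp1)=2>1 -> COPY to pp5. 6 ppages; refcounts: pp0:1 pp1:1 pp2:1 pp3:1 pp4:1 pp5:1
Op 8: read(P0, v1) -> 139. No state change.
Op 9: write(P1, v0, 103). refcount(pp0)=1 -> write in place. 6 ppages; refcounts: pp0:1 pp1:1 pp2:1 pp3:1 pp4:1 pp5:1
Op 10: write(P1, v1, 183). refcount(pp5)=1 -> write in place. 6 ppages; refcounts: pp0:1 pp1:1 pp2:1 pp3:1 pp4:1 pp5:1

yes yes yes yes no no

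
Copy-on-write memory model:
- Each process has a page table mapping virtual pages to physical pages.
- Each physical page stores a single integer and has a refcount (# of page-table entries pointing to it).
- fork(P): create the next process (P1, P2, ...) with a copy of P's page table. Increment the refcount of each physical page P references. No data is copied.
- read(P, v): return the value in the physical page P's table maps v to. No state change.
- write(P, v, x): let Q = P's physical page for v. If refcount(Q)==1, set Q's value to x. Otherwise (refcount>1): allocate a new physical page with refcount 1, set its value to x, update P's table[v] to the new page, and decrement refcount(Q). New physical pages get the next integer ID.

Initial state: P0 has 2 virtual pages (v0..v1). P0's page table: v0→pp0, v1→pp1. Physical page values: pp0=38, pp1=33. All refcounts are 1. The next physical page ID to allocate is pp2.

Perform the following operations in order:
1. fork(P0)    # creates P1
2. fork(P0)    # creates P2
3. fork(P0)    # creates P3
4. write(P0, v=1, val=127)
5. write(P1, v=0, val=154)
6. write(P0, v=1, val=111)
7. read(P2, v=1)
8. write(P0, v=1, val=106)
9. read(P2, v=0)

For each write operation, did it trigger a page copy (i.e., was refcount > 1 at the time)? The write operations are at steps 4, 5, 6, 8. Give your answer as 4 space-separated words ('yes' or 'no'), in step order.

Op 1: fork(P0) -> P1. 2 ppages; refcounts: pp0:2 pp1:2
Op 2: fork(P0) -> P2. 2 ppages; refcounts: pp0:3 pp1:3
Op 3: fork(P0) -> P3. 2 ppages; refcounts: pp0:4 pp1:4
Op 4: write(P0, v1, 127). refcount(pp1)=4>1 -> COPY to pp2. 3 ppages; refcounts: pp0:4 pp1:3 pp2:1
Op 5: write(P1, v0, 154). refcount(pp0)=4>1 -> COPY to pp3. 4 ppages; refcounts: pp0:3 pp1:3 pp2:1 pp3:1
Op 6: write(P0, v1, 111). refcount(pp2)=1 -> write in place. 4 ppages; refcounts: pp0:3 pp1:3 pp2:1 pp3:1
Op 7: read(P2, v1) -> 33. No state change.
Op 8: write(P0, v1, 106). refcount(pp2)=1 -> write in place. 4 ppages; refcounts: pp0:3 pp1:3 pp2:1 pp3:1
Op 9: read(P2, v0) -> 38. No state change.

yes yes no no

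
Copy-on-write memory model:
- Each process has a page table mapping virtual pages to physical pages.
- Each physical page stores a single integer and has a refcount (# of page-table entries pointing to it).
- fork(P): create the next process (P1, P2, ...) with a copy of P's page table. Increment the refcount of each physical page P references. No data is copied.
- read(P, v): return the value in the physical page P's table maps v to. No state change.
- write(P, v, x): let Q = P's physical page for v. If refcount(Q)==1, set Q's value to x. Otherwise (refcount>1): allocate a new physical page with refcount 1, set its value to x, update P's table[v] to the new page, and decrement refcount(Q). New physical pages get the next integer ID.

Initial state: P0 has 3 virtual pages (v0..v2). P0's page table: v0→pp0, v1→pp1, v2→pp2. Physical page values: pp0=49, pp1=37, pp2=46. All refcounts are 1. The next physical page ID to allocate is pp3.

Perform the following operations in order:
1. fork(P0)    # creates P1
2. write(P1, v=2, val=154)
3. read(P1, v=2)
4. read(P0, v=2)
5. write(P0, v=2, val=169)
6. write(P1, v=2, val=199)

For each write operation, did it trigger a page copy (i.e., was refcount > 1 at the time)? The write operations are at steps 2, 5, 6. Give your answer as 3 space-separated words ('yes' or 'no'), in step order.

Op 1: fork(P0) -> P1. 3 ppages; refcounts: pp0:2 pp1:2 pp2:2
Op 2: write(P1, v2, 154). refcount(pp2)=2>1 -> COPY to pp3. 4 ppages; refcounts: pp0:2 pp1:2 pp2:1 pp3:1
Op 3: read(P1, v2) -> 154. No state change.
Op 4: read(P0, v2) -> 46. No state change.
Op 5: write(P0, v2, 169). refcount(pp2)=1 -> write in place. 4 ppages; refcounts: pp0:2 pp1:2 pp2:1 pp3:1
Op 6: write(P1, v2, 199). refcount(pp3)=1 -> write in place. 4 ppages; refcounts: pp0:2 pp1:2 pp2:1 pp3:1

yes no no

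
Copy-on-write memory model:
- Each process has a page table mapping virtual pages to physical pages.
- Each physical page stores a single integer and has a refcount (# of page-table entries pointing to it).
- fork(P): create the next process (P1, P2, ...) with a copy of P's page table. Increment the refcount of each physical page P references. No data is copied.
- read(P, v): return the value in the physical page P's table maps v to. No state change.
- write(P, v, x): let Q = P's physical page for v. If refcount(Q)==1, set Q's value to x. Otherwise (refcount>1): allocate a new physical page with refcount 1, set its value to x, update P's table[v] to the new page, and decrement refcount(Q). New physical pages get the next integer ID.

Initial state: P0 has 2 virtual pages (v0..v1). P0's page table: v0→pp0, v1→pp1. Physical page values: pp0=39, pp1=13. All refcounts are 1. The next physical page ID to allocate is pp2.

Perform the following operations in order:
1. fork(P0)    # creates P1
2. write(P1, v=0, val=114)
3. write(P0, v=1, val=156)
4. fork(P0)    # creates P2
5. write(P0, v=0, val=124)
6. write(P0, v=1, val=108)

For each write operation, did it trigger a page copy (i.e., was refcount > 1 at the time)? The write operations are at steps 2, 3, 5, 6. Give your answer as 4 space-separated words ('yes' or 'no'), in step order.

Op 1: fork(P0) -> P1. 2 ppages; refcounts: pp0:2 pp1:2
Op 2: write(P1, v0, 114). refcount(pp0)=2>1 -> COPY to pp2. 3 ppages; refcounts: pp0:1 pp1:2 pp2:1
Op 3: write(P0, v1, 156). refcount(pp1)=2>1 -> COPY to pp3. 4 ppages; refcounts: pp0:1 pp1:1 pp2:1 pp3:1
Op 4: fork(P0) -> P2. 4 ppages; refcounts: pp0:2 pp1:1 pp2:1 pp3:2
Op 5: write(P0, v0, 124). refcount(pp0)=2>1 -> COPY to pp4. 5 ppages; refcounts: pp0:1 pp1:1 pp2:1 pp3:2 pp4:1
Op 6: write(P0, v1, 108). refcount(pp3)=2>1 -> COPY to pp5. 6 ppages; refcounts: pp0:1 pp1:1 pp2:1 pp3:1 pp4:1 pp5:1

yes yes yes yes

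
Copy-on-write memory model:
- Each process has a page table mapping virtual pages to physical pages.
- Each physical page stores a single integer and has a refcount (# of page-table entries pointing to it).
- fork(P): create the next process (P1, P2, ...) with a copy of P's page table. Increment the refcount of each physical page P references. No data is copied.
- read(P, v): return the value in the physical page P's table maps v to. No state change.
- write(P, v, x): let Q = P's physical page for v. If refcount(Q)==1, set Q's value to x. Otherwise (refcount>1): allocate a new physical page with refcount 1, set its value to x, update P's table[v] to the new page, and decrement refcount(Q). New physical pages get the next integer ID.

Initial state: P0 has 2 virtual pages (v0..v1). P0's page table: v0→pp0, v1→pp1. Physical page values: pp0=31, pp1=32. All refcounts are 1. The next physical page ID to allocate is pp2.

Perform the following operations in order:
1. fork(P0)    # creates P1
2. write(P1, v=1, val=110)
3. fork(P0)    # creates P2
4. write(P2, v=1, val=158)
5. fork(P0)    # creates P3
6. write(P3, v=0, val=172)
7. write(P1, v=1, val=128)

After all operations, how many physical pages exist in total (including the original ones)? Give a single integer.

Answer: 5

Derivation:
Op 1: fork(P0) -> P1. 2 ppages; refcounts: pp0:2 pp1:2
Op 2: write(P1, v1, 110). refcount(pp1)=2>1 -> COPY to pp2. 3 ppages; refcounts: pp0:2 pp1:1 pp2:1
Op 3: fork(P0) -> P2. 3 ppages; refcounts: pp0:3 pp1:2 pp2:1
Op 4: write(P2, v1, 158). refcount(pp1)=2>1 -> COPY to pp3. 4 ppages; refcounts: pp0:3 pp1:1 pp2:1 pp3:1
Op 5: fork(P0) -> P3. 4 ppages; refcounts: pp0:4 pp1:2 pp2:1 pp3:1
Op 6: write(P3, v0, 172). refcount(pp0)=4>1 -> COPY to pp4. 5 ppages; refcounts: pp0:3 pp1:2 pp2:1 pp3:1 pp4:1
Op 7: write(P1, v1, 128). refcount(pp2)=1 -> write in place. 5 ppages; refcounts: pp0:3 pp1:2 pp2:1 pp3:1 pp4:1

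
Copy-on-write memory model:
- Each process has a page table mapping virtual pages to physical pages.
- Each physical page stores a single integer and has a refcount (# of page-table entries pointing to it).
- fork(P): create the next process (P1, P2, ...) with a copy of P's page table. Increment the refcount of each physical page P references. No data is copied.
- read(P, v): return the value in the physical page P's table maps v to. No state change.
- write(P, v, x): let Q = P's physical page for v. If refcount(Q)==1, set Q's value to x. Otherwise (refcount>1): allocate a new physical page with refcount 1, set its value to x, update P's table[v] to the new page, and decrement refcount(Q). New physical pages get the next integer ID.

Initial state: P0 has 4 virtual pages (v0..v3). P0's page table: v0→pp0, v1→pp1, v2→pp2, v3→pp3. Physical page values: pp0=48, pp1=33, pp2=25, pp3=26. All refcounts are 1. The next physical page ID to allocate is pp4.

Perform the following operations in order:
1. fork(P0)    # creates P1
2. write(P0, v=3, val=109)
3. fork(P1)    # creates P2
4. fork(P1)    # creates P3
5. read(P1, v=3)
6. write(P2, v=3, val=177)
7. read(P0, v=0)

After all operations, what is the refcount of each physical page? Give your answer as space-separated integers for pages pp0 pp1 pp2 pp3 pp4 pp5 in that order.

Op 1: fork(P0) -> P1. 4 ppages; refcounts: pp0:2 pp1:2 pp2:2 pp3:2
Op 2: write(P0, v3, 109). refcount(pp3)=2>1 -> COPY to pp4. 5 ppages; refcounts: pp0:2 pp1:2 pp2:2 pp3:1 pp4:1
Op 3: fork(P1) -> P2. 5 ppages; refcounts: pp0:3 pp1:3 pp2:3 pp3:2 pp4:1
Op 4: fork(P1) -> P3. 5 ppages; refcounts: pp0:4 pp1:4 pp2:4 pp3:3 pp4:1
Op 5: read(P1, v3) -> 26. No state change.
Op 6: write(P2, v3, 177). refcount(pp3)=3>1 -> COPY to pp5. 6 ppages; refcounts: pp0:4 pp1:4 pp2:4 pp3:2 pp4:1 pp5:1
Op 7: read(P0, v0) -> 48. No state change.

Answer: 4 4 4 2 1 1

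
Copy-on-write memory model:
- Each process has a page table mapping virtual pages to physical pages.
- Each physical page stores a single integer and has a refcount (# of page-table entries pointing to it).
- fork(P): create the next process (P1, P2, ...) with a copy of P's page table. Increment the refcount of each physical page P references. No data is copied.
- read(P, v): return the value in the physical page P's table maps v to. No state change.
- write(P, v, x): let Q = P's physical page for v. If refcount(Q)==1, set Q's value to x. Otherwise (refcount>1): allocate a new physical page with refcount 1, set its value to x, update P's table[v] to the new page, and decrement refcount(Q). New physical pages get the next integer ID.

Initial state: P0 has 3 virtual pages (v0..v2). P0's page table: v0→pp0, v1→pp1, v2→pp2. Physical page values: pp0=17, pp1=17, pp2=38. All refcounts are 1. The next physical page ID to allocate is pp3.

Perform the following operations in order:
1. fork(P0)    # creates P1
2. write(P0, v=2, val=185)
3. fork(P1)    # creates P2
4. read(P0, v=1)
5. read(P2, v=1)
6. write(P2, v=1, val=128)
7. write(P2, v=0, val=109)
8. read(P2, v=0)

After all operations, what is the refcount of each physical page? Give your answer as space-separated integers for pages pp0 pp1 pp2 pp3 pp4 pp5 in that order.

Op 1: fork(P0) -> P1. 3 ppages; refcounts: pp0:2 pp1:2 pp2:2
Op 2: write(P0, v2, 185). refcount(pp2)=2>1 -> COPY to pp3. 4 ppages; refcounts: pp0:2 pp1:2 pp2:1 pp3:1
Op 3: fork(P1) -> P2. 4 ppages; refcounts: pp0:3 pp1:3 pp2:2 pp3:1
Op 4: read(P0, v1) -> 17. No state change.
Op 5: read(P2, v1) -> 17. No state change.
Op 6: write(P2, v1, 128). refcount(pp1)=3>1 -> COPY to pp4. 5 ppages; refcounts: pp0:3 pp1:2 pp2:2 pp3:1 pp4:1
Op 7: write(P2, v0, 109). refcount(pp0)=3>1 -> COPY to pp5. 6 ppages; refcounts: pp0:2 pp1:2 pp2:2 pp3:1 pp4:1 pp5:1
Op 8: read(P2, v0) -> 109. No state change.

Answer: 2 2 2 1 1 1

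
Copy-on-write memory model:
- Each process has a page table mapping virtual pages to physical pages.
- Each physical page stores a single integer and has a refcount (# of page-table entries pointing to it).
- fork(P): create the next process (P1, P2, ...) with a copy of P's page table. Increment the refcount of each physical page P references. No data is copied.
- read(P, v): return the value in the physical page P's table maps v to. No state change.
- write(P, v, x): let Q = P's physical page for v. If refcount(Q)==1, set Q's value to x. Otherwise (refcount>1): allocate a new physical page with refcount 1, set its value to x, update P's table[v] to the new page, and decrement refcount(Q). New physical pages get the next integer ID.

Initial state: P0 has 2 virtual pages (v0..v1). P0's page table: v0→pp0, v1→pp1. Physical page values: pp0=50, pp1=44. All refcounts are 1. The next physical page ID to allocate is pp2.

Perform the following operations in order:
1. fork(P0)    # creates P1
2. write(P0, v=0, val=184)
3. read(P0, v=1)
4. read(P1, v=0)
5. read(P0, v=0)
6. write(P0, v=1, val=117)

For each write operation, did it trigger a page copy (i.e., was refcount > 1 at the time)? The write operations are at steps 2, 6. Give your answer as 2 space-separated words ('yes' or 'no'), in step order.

Op 1: fork(P0) -> P1. 2 ppages; refcounts: pp0:2 pp1:2
Op 2: write(P0, v0, 184). refcount(pp0)=2>1 -> COPY to pp2. 3 ppages; refcounts: pp0:1 pp1:2 pp2:1
Op 3: read(P0, v1) -> 44. No state change.
Op 4: read(P1, v0) -> 50. No state change.
Op 5: read(P0, v0) -> 184. No state change.
Op 6: write(P0, v1, 117). refcount(pp1)=2>1 -> COPY to pp3. 4 ppages; refcounts: pp0:1 pp1:1 pp2:1 pp3:1

yes yes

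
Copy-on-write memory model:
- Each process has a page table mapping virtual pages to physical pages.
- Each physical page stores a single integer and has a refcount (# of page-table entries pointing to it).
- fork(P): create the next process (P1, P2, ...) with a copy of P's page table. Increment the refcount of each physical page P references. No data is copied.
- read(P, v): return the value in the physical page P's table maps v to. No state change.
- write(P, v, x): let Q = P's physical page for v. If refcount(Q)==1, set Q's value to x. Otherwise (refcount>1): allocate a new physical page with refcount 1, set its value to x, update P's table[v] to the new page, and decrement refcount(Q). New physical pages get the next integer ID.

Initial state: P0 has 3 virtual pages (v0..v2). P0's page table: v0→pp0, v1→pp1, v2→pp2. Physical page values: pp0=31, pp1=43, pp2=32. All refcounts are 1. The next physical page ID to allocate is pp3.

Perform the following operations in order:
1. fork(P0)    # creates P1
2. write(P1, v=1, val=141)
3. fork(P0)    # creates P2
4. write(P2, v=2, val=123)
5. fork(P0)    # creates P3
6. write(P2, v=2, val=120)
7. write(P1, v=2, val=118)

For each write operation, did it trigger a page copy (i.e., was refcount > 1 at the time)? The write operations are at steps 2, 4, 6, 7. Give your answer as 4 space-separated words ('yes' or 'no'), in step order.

Op 1: fork(P0) -> P1. 3 ppages; refcounts: pp0:2 pp1:2 pp2:2
Op 2: write(P1, v1, 141). refcount(pp1)=2>1 -> COPY to pp3. 4 ppages; refcounts: pp0:2 pp1:1 pp2:2 pp3:1
Op 3: fork(P0) -> P2. 4 ppages; refcounts: pp0:3 pp1:2 pp2:3 pp3:1
Op 4: write(P2, v2, 123). refcount(pp2)=3>1 -> COPY to pp4. 5 ppages; refcounts: pp0:3 pp1:2 pp2:2 pp3:1 pp4:1
Op 5: fork(P0) -> P3. 5 ppages; refcounts: pp0:4 pp1:3 pp2:3 pp3:1 pp4:1
Op 6: write(P2, v2, 120). refcount(pp4)=1 -> write in place. 5 ppages; refcounts: pp0:4 pp1:3 pp2:3 pp3:1 pp4:1
Op 7: write(P1, v2, 118). refcount(pp2)=3>1 -> COPY to pp5. 6 ppages; refcounts: pp0:4 pp1:3 pp2:2 pp3:1 pp4:1 pp5:1

yes yes no yes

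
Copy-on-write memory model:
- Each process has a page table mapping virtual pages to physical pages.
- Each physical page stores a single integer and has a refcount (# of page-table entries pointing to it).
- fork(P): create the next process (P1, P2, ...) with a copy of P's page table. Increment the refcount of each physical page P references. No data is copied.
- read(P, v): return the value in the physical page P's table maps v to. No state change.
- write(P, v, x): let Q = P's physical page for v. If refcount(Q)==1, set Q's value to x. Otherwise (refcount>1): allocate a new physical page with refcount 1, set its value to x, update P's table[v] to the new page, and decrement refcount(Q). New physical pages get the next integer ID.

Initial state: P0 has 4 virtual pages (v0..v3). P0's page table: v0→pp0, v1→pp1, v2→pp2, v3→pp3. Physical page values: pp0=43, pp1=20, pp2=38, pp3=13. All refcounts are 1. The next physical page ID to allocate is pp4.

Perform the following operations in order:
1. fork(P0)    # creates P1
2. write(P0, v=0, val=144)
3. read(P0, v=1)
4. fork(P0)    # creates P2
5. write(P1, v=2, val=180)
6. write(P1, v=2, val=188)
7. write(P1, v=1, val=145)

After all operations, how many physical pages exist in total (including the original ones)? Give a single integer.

Answer: 7

Derivation:
Op 1: fork(P0) -> P1. 4 ppages; refcounts: pp0:2 pp1:2 pp2:2 pp3:2
Op 2: write(P0, v0, 144). refcount(pp0)=2>1 -> COPY to pp4. 5 ppages; refcounts: pp0:1 pp1:2 pp2:2 pp3:2 pp4:1
Op 3: read(P0, v1) -> 20. No state change.
Op 4: fork(P0) -> P2. 5 ppages; refcounts: pp0:1 pp1:3 pp2:3 pp3:3 pp4:2
Op 5: write(P1, v2, 180). refcount(pp2)=3>1 -> COPY to pp5. 6 ppages; refcounts: pp0:1 pp1:3 pp2:2 pp3:3 pp4:2 pp5:1
Op 6: write(P1, v2, 188). refcount(pp5)=1 -> write in place. 6 ppages; refcounts: pp0:1 pp1:3 pp2:2 pp3:3 pp4:2 pp5:1
Op 7: write(P1, v1, 145). refcount(pp1)=3>1 -> COPY to pp6. 7 ppages; refcounts: pp0:1 pp1:2 pp2:2 pp3:3 pp4:2 pp5:1 pp6:1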